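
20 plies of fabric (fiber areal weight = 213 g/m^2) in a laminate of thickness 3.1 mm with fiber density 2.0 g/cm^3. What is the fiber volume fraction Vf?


Vf = n * FAW / (rho_f * h * 1000) = 20 * 213 / (2.0 * 3.1 * 1000) = 0.6871

0.6871


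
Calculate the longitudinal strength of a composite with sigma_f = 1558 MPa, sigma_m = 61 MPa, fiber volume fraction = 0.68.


sigma_1 = sigma_f*Vf + sigma_m*(1-Vf) = 1558*0.68 + 61*0.32 = 1079.0 MPa

1079.0 MPa


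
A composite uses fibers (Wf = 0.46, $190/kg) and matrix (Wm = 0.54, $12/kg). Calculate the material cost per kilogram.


Cost = cost_f*Wf + cost_m*Wm = 190*0.46 + 12*0.54 = $93.88/kg

$93.88/kg


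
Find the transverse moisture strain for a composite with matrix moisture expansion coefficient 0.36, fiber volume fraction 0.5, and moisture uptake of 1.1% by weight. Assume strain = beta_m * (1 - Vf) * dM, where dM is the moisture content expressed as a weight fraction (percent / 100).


dM = 1.1/100 = 0.011
strain = beta_m * (1-Vf) * dM = 0.36 * 0.5 * 0.011 = 0.00198

0.00198


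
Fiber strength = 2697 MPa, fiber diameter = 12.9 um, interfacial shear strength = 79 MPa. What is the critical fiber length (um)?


Lc = sigma_f * d / (2 * tau_i) = 2697 * 12.9 / (2 * 79) = 220.2 um

220.2 um


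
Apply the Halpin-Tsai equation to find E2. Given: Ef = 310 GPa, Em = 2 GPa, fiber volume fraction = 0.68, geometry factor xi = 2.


eta = (Ef/Em - 1)/(Ef/Em + xi) = (155.0 - 1)/(155.0 + 2) = 0.9809
E2 = Em*(1+xi*eta*Vf)/(1-eta*Vf) = 14.02 GPa

14.02 GPa


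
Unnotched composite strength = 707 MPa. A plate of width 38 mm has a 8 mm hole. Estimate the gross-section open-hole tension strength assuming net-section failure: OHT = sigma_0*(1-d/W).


OHT = sigma_0*(1-d/W) = 707*(1-8/38) = 558.2 MPa

558.2 MPa


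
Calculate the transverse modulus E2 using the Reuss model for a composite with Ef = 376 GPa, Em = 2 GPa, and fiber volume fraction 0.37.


1/E2 = Vf/Ef + (1-Vf)/Em = 0.37/376 + 0.63/2
E2 = 3.16 GPa

3.16 GPa


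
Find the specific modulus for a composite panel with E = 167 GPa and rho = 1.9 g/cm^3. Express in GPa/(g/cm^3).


Specific stiffness = E/rho = 167/1.9 = 87.9 GPa/(g/cm^3)

87.9 GPa/(g/cm^3)


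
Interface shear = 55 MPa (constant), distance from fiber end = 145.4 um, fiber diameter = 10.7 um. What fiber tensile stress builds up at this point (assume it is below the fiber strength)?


Force balance: sigma_f * (pi*d^2/4) = tau * (pi*d) * x  ->  sigma_f = 4 * tau * x / d
sigma_f = 4 * 55 * 145.4 / 10.7 = 2989.5 MPa

2989.5 MPa


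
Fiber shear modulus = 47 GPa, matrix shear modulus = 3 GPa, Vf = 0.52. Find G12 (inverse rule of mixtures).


1/G12 = Vf/Gf + (1-Vf)/Gm = 0.52/47 + 0.48/3
G12 = 5.85 GPa

5.85 GPa


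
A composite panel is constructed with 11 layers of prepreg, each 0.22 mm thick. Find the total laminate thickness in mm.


h = n * t_ply = 11 * 0.22 = 2.42 mm

2.42 mm


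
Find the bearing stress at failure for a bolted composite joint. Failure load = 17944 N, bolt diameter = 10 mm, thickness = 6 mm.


sigma_br = F/(d*h) = 17944/(10*6) = 299.1 MPa

299.1 MPa


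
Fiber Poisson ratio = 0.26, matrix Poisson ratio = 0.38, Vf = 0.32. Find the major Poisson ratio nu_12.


nu_12 = nu_f*Vf + nu_m*(1-Vf) = 0.26*0.32 + 0.38*0.68 = 0.3416

0.3416


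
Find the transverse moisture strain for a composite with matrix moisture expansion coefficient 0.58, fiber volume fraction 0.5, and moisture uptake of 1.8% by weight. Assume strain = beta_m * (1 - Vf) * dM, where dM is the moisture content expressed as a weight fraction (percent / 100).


dM = 1.8/100 = 0.018
strain = beta_m * (1-Vf) * dM = 0.58 * 0.5 * 0.018 = 0.00522

0.00522


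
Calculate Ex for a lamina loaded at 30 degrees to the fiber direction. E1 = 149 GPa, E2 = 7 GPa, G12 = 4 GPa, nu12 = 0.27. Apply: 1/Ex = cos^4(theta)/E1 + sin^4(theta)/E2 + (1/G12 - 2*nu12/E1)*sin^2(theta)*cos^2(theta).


cos^4(30) = 0.5625, sin^4(30) = 0.0625, sin^2(30)*cos^2(30) = 0.1875
1/G12 - 2*nu12/E1 = 1/4 - 2*0.27/149 = 0.246376 GPa^-1
1/Ex = 0.5625/149 + 0.0625/7 + 0.246376*0.1875 = 0.0588992 GPa^-1
Ex = 16.98 GPa

16.98 GPa


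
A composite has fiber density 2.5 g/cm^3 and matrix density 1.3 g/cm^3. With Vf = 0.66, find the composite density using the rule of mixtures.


rho_c = rho_f*Vf + rho_m*(1-Vf) = 2.5*0.66 + 1.3*0.34 = 2.092 g/cm^3

2.092 g/cm^3


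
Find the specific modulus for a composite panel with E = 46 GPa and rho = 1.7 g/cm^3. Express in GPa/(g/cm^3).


Specific stiffness = E/rho = 46/1.7 = 27.1 GPa/(g/cm^3)

27.1 GPa/(g/cm^3)


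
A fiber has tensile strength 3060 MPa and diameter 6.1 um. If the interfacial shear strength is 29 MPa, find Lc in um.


Lc = sigma_f * d / (2 * tau_i) = 3060 * 6.1 / (2 * 29) = 321.8 um

321.8 um


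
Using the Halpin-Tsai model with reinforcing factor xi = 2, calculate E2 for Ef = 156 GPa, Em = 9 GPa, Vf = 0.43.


eta = (Ef/Em - 1)/(Ef/Em + xi) = (17.3333 - 1)/(17.3333 + 2) = 0.8448
E2 = Em*(1+xi*eta*Vf)/(1-eta*Vf) = 24.4 GPa

24.4 GPa


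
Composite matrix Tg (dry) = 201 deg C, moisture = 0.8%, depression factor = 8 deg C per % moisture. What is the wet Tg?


Tg_wet = Tg_dry - k*moisture = 201 - 8*0.8 = 194.6 deg C

194.6 deg C


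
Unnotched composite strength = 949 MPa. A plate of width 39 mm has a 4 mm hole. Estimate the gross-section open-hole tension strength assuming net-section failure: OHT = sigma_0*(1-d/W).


OHT = sigma_0*(1-d/W) = 949*(1-4/39) = 851.7 MPa

851.7 MPa


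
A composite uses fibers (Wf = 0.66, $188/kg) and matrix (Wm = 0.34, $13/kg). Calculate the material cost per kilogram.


Cost = cost_f*Wf + cost_m*Wm = 188*0.66 + 13*0.34 = $128.5/kg

$128.5/kg


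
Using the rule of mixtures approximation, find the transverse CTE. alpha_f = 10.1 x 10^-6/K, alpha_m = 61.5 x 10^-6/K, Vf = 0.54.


alpha_2 = alpha_f*Vf + alpha_m*(1-Vf) = 10.1*0.54 + 61.5*0.46 = 33.7 x 10^-6/K

33.7 x 10^-6/K


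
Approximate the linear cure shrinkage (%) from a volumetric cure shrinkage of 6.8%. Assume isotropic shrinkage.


Linear shrinkage ≈ vol_shrink/3 = 6.8/3 = 2.267%

2.267%


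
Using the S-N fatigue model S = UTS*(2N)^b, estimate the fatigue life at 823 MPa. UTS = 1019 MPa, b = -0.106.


N = 0.5 * (S/UTS)^(1/b) = 0.5 * (823/1019)^(1/-0.106) = 3.7515 cycles

3.7515 cycles


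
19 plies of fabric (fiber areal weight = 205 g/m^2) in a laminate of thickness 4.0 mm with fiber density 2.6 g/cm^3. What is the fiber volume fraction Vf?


Vf = n * FAW / (rho_f * h * 1000) = 19 * 205 / (2.6 * 4.0 * 1000) = 0.3745

0.3745


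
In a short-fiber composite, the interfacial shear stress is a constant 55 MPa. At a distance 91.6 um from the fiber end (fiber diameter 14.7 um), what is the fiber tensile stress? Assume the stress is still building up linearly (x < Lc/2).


Force balance: sigma_f * (pi*d^2/4) = tau * (pi*d) * x  ->  sigma_f = 4 * tau * x / d
sigma_f = 4 * 55 * 91.6 / 14.7 = 1370.9 MPa

1370.9 MPa


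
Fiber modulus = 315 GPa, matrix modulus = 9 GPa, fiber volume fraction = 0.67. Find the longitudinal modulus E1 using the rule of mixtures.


E1 = Ef*Vf + Em*(1-Vf) = 315*0.67 + 9*0.33 = 214.02 GPa

214.02 GPa


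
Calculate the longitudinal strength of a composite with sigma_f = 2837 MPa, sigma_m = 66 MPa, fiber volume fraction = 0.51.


sigma_1 = sigma_f*Vf + sigma_m*(1-Vf) = 2837*0.51 + 66*0.49 = 1479.2 MPa

1479.2 MPa


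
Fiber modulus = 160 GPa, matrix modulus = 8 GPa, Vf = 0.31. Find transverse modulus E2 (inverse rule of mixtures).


1/E2 = Vf/Ef + (1-Vf)/Em = 0.31/160 + 0.69/8
E2 = 11.34 GPa

11.34 GPa


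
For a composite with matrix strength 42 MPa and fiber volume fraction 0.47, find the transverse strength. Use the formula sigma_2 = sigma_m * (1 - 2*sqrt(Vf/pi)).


factor = 1 - 2*sqrt(0.47/pi) = 0.2264
sigma_2 = 42 * 0.2264 = 9.51 MPa

9.51 MPa


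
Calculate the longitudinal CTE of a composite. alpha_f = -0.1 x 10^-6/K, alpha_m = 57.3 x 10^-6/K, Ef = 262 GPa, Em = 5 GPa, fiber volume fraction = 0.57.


E1 = Ef*Vf + Em*(1-Vf) = 151.49
alpha_1 = (alpha_f*Ef*Vf + alpha_m*Em*(1-Vf))/E1 = 0.71 x 10^-6/K

0.71 x 10^-6/K


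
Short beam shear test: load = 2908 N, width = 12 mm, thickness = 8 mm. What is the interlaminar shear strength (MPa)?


ILSS = 3F/(4bh) = 3*2908/(4*12*8) = 22.72 MPa

22.72 MPa


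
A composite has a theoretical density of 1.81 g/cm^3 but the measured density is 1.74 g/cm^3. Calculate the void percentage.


Void% = (rho_theo - rho_actual)/rho_theo * 100 = (1.81 - 1.74)/1.81 * 100 = 3.87%

3.87%


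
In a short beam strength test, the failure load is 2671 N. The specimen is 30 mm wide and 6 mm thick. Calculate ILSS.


ILSS = 3F/(4bh) = 3*2671/(4*30*6) = 11.13 MPa

11.13 MPa


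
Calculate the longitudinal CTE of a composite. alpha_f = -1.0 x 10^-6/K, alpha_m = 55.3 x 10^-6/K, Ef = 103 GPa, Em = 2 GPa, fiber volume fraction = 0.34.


E1 = Ef*Vf + Em*(1-Vf) = 36.34
alpha_1 = (alpha_f*Ef*Vf + alpha_m*Em*(1-Vf))/E1 = 1.05 x 10^-6/K

1.05 x 10^-6/K


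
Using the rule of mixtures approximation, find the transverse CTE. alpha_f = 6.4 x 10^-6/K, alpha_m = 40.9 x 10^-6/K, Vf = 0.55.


alpha_2 = alpha_f*Vf + alpha_m*(1-Vf) = 6.4*0.55 + 40.9*0.45 = 21.9 x 10^-6/K

21.9 x 10^-6/K


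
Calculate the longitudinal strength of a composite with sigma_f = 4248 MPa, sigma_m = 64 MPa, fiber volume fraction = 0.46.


sigma_1 = sigma_f*Vf + sigma_m*(1-Vf) = 4248*0.46 + 64*0.54 = 1988.6 MPa

1988.6 MPa


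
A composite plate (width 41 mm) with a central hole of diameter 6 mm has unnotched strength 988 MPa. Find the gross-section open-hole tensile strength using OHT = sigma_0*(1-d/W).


OHT = sigma_0*(1-d/W) = 988*(1-6/41) = 843.4 MPa

843.4 MPa


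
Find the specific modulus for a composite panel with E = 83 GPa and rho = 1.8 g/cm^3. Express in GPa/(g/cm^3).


Specific stiffness = E/rho = 83/1.8 = 46.1 GPa/(g/cm^3)

46.1 GPa/(g/cm^3)


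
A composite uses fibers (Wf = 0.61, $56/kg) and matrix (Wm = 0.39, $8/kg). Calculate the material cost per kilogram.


Cost = cost_f*Wf + cost_m*Wm = 56*0.61 + 8*0.39 = $37.28/kg

$37.28/kg


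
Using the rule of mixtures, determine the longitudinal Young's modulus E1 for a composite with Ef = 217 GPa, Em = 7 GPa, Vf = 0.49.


E1 = Ef*Vf + Em*(1-Vf) = 217*0.49 + 7*0.51 = 109.9 GPa

109.9 GPa


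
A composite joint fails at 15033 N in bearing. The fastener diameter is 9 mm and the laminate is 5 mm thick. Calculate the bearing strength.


sigma_br = F/(d*h) = 15033/(9*5) = 334.1 MPa

334.1 MPa


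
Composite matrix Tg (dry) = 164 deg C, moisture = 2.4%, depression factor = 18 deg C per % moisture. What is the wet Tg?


Tg_wet = Tg_dry - k*moisture = 164 - 18*2.4 = 120.8 deg C

120.8 deg C


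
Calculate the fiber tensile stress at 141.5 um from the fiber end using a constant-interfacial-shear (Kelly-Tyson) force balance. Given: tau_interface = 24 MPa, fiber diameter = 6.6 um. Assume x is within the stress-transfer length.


Force balance: sigma_f * (pi*d^2/4) = tau * (pi*d) * x  ->  sigma_f = 4 * tau * x / d
sigma_f = 4 * 24 * 141.5 / 6.6 = 2058.2 MPa

2058.2 MPa


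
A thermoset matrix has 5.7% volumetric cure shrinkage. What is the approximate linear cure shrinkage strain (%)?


Linear shrinkage ≈ vol_shrink/3 = 5.7/3 = 1.9%

1.9%


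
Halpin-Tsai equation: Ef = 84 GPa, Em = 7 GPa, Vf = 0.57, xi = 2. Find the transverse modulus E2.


eta = (Ef/Em - 1)/(Ef/Em + xi) = (12.0 - 1)/(12.0 + 2) = 0.7857
E2 = Em*(1+xi*eta*Vf)/(1-eta*Vf) = 24.03 GPa

24.03 GPa


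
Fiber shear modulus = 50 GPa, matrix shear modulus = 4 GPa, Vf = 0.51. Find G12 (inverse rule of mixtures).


1/G12 = Vf/Gf + (1-Vf)/Gm = 0.51/50 + 0.49/4
G12 = 7.54 GPa

7.54 GPa


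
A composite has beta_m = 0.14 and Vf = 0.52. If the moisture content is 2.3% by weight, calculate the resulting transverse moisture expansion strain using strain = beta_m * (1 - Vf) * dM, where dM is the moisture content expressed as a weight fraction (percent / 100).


dM = 2.3/100 = 0.023
strain = beta_m * (1-Vf) * dM = 0.14 * 0.48 * 0.023 = 0.0015456

0.0015456


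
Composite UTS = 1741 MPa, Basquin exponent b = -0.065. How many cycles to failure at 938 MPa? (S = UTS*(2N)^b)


N = 0.5 * (S/UTS)^(1/b) = 0.5 * (938/1741)^(1/-0.065) = 6779.7725 cycles

6779.7725 cycles


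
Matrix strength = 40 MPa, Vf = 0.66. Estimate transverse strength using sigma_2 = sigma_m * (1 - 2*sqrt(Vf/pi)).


factor = 1 - 2*sqrt(0.66/pi) = 0.0833
sigma_2 = 40 * 0.0833 = 3.33 MPa

3.33 MPa


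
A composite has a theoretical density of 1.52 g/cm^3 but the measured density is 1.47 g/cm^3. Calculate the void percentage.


Void% = (rho_theo - rho_actual)/rho_theo * 100 = (1.52 - 1.47)/1.52 * 100 = 3.29%

3.29%


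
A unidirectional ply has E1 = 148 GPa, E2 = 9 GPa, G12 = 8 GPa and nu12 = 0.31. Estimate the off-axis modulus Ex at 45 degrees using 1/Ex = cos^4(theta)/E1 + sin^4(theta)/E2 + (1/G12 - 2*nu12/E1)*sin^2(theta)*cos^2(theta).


cos^4(45) = 0.25, sin^4(45) = 0.25, sin^2(45)*cos^2(45) = 0.25
1/G12 - 2*nu12/E1 = 1/8 - 2*0.31/148 = 0.120811 GPa^-1
1/Ex = 0.25/148 + 0.25/9 + 0.120811*0.25 = 0.0596697 GPa^-1
Ex = 16.76 GPa

16.76 GPa


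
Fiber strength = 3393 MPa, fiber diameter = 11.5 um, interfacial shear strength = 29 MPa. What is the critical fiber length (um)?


Lc = sigma_f * d / (2 * tau_i) = 3393 * 11.5 / (2 * 29) = 672.8 um

672.8 um


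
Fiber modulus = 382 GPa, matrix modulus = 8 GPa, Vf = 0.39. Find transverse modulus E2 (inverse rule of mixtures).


1/E2 = Vf/Ef + (1-Vf)/Em = 0.39/382 + 0.61/8
E2 = 12.94 GPa

12.94 GPa


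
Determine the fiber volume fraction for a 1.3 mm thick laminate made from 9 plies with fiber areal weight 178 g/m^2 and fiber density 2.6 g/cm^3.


Vf = n * FAW / (rho_f * h * 1000) = 9 * 178 / (2.6 * 1.3 * 1000) = 0.474

0.474


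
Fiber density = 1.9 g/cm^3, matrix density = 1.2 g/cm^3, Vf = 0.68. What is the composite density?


rho_c = rho_f*Vf + rho_m*(1-Vf) = 1.9*0.68 + 1.2*0.32 = 1.676 g/cm^3

1.676 g/cm^3


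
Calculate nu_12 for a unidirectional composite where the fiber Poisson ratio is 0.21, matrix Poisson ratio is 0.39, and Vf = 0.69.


nu_12 = nu_f*Vf + nu_m*(1-Vf) = 0.21*0.69 + 0.39*0.31 = 0.2658

0.2658


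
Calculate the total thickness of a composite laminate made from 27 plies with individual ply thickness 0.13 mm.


h = n * t_ply = 27 * 0.13 = 3.51 mm

3.51 mm


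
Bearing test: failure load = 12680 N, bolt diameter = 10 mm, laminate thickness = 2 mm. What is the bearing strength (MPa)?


sigma_br = F/(d*h) = 12680/(10*2) = 634.0 MPa

634.0 MPa


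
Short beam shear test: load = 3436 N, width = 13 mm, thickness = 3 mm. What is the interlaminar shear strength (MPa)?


ILSS = 3F/(4bh) = 3*3436/(4*13*3) = 66.08 MPa

66.08 MPa


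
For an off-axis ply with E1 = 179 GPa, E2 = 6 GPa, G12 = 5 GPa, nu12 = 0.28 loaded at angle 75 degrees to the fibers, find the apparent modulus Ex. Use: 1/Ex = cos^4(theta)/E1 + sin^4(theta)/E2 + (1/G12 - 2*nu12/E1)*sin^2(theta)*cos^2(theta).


cos^4(75) = 0.004487, sin^4(75) = 0.870513, sin^2(75)*cos^2(75) = 0.0625
1/G12 - 2*nu12/E1 = 1/5 - 2*0.28/179 = 0.196872 GPa^-1
1/Ex = 0.004487/179 + 0.870513/6 + 0.196872*0.0625 = 0.157415 GPa^-1
Ex = 6.35 GPa

6.35 GPa


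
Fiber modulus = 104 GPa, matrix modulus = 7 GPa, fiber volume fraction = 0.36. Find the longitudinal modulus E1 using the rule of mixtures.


E1 = Ef*Vf + Em*(1-Vf) = 104*0.36 + 7*0.64 = 41.92 GPa

41.92 GPa


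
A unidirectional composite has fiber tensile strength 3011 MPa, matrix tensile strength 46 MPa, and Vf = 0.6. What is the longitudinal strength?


sigma_1 = sigma_f*Vf + sigma_m*(1-Vf) = 3011*0.6 + 46*0.4 = 1825.0 MPa

1825.0 MPa


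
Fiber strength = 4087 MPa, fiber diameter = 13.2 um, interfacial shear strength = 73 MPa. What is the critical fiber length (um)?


Lc = sigma_f * d / (2 * tau_i) = 4087 * 13.2 / (2 * 73) = 369.5 um

369.5 um


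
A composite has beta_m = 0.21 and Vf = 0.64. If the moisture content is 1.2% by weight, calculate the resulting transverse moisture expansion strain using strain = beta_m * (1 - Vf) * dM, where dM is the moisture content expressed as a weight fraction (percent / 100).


dM = 1.2/100 = 0.012
strain = beta_m * (1-Vf) * dM = 0.21 * 0.36 * 0.012 = 0.0009072

0.0009072


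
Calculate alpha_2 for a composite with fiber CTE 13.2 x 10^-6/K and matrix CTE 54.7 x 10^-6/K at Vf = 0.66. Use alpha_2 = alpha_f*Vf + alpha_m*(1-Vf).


alpha_2 = alpha_f*Vf + alpha_m*(1-Vf) = 13.2*0.66 + 54.7*0.34 = 27.3 x 10^-6/K

27.3 x 10^-6/K


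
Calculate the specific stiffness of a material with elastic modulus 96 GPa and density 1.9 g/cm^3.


Specific stiffness = E/rho = 96/1.9 = 50.5 GPa/(g/cm^3)

50.5 GPa/(g/cm^3)


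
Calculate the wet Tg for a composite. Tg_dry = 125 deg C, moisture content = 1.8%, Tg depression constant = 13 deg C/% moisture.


Tg_wet = Tg_dry - k*moisture = 125 - 13*1.8 = 101.6 deg C

101.6 deg C


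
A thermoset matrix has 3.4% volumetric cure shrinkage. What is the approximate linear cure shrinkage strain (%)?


Linear shrinkage ≈ vol_shrink/3 = 3.4/3 = 1.133%

1.133%


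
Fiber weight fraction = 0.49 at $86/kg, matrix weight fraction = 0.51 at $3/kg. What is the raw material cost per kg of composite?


Cost = cost_f*Wf + cost_m*Wm = 86*0.49 + 3*0.51 = $43.67/kg

$43.67/kg


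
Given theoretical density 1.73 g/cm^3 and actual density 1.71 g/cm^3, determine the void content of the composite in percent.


Void% = (rho_theo - rho_actual)/rho_theo * 100 = (1.73 - 1.71)/1.73 * 100 = 1.16%

1.16%


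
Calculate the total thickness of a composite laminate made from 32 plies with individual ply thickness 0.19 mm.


h = n * t_ply = 32 * 0.19 = 6.08 mm

6.08 mm


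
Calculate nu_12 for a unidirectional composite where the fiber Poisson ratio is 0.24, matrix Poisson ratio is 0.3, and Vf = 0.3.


nu_12 = nu_f*Vf + nu_m*(1-Vf) = 0.24*0.3 + 0.3*0.7 = 0.282

0.282


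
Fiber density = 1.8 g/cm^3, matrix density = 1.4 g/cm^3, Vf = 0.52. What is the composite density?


rho_c = rho_f*Vf + rho_m*(1-Vf) = 1.8*0.52 + 1.4*0.48 = 1.608 g/cm^3

1.608 g/cm^3


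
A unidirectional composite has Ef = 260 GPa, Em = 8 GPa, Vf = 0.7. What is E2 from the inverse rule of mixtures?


1/E2 = Vf/Ef + (1-Vf)/Em = 0.7/260 + 0.3/8
E2 = 24.88 GPa

24.88 GPa


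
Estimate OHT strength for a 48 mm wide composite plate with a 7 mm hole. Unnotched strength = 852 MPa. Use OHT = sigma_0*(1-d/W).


OHT = sigma_0*(1-d/W) = 852*(1-7/48) = 727.8 MPa

727.8 MPa


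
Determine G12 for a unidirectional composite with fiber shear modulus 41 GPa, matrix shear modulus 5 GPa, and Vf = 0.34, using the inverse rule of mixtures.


1/G12 = Vf/Gf + (1-Vf)/Gm = 0.34/41 + 0.66/5
G12 = 7.13 GPa

7.13 GPa


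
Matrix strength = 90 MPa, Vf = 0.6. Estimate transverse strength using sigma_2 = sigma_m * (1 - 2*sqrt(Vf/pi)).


factor = 1 - 2*sqrt(0.6/pi) = 0.126
sigma_2 = 90 * 0.126 = 11.34 MPa

11.34 MPa


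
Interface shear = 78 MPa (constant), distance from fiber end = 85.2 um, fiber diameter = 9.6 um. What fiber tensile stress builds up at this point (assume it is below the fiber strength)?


Force balance: sigma_f * (pi*d^2/4) = tau * (pi*d) * x  ->  sigma_f = 4 * tau * x / d
sigma_f = 4 * 78 * 85.2 / 9.6 = 2769.0 MPa

2769.0 MPa


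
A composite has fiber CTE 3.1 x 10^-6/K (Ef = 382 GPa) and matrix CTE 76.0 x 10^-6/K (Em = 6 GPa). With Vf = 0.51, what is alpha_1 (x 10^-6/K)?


E1 = Ef*Vf + Em*(1-Vf) = 197.76
alpha_1 = (alpha_f*Ef*Vf + alpha_m*Em*(1-Vf))/E1 = 4.18 x 10^-6/K

4.18 x 10^-6/K


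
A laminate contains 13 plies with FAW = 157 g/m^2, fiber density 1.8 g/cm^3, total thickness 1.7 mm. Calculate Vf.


Vf = n * FAW / (rho_f * h * 1000) = 13 * 157 / (1.8 * 1.7 * 1000) = 0.667

0.667


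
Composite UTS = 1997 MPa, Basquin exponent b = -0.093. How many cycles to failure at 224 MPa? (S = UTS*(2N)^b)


N = 0.5 * (S/UTS)^(1/b) = 0.5 * (224/1997)^(1/-0.093) = 8.2304e+09 cycles

8.2304e+09 cycles


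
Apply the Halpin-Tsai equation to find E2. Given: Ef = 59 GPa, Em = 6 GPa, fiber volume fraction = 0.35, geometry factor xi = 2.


eta = (Ef/Em - 1)/(Ef/Em + xi) = (9.8333 - 1)/(9.8333 + 2) = 0.7465
E2 = Em*(1+xi*eta*Vf)/(1-eta*Vf) = 12.37 GPa

12.37 GPa


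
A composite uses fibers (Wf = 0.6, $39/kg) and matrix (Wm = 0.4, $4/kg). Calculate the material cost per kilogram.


Cost = cost_f*Wf + cost_m*Wm = 39*0.6 + 4*0.4 = $25.0/kg

$25.0/kg


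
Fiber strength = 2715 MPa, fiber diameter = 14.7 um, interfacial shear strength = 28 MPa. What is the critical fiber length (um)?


Lc = sigma_f * d / (2 * tau_i) = 2715 * 14.7 / (2 * 28) = 712.7 um

712.7 um


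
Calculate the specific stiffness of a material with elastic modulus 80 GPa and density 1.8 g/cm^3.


Specific stiffness = E/rho = 80/1.8 = 44.4 GPa/(g/cm^3)

44.4 GPa/(g/cm^3)


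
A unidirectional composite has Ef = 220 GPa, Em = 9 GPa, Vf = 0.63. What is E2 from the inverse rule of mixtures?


1/E2 = Vf/Ef + (1-Vf)/Em = 0.63/220 + 0.37/9
E2 = 22.74 GPa

22.74 GPa


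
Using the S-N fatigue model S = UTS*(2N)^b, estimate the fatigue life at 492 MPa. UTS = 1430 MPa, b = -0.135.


N = 0.5 * (S/UTS)^(1/b) = 0.5 * (492/1430)^(1/-0.135) = 1353.1542 cycles

1353.1542 cycles


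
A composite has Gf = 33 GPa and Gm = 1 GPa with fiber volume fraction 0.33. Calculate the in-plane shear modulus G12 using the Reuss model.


1/G12 = Vf/Gf + (1-Vf)/Gm = 0.33/33 + 0.67/1
G12 = 1.47 GPa

1.47 GPa


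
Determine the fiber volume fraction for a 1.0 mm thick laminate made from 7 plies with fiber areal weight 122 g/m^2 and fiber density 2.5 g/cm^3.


Vf = n * FAW / (rho_f * h * 1000) = 7 * 122 / (2.5 * 1.0 * 1000) = 0.3416

0.3416


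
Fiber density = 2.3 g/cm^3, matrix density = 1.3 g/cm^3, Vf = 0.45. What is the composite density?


rho_c = rho_f*Vf + rho_m*(1-Vf) = 2.3*0.45 + 1.3*0.55 = 1.75 g/cm^3

1.75 g/cm^3


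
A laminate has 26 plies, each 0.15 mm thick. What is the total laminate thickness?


h = n * t_ply = 26 * 0.15 = 3.9 mm

3.9 mm


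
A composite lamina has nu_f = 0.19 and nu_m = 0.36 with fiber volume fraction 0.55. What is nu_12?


nu_12 = nu_f*Vf + nu_m*(1-Vf) = 0.19*0.55 + 0.36*0.45 = 0.2665

0.2665


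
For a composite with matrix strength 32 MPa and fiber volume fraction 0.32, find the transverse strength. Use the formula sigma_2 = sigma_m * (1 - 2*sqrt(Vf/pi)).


factor = 1 - 2*sqrt(0.32/pi) = 0.3617
sigma_2 = 32 * 0.3617 = 11.57 MPa

11.57 MPa


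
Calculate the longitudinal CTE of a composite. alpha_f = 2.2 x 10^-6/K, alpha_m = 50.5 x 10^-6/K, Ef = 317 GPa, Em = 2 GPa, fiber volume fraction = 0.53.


E1 = Ef*Vf + Em*(1-Vf) = 168.95
alpha_1 = (alpha_f*Ef*Vf + alpha_m*Em*(1-Vf))/E1 = 2.47 x 10^-6/K

2.47 x 10^-6/K


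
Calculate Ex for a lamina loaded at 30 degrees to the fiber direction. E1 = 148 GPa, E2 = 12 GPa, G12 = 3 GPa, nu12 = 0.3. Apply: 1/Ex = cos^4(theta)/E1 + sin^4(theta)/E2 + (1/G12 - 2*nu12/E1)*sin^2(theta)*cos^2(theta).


cos^4(30) = 0.5625, sin^4(30) = 0.0625, sin^2(30)*cos^2(30) = 0.1875
1/G12 - 2*nu12/E1 = 1/3 - 2*0.3/148 = 0.329279 GPa^-1
1/Ex = 0.5625/148 + 0.0625/12 + 0.329279*0.1875 = 0.0707489 GPa^-1
Ex = 14.13 GPa

14.13 GPa


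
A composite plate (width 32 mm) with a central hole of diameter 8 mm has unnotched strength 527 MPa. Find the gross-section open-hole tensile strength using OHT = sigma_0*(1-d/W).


OHT = sigma_0*(1-d/W) = 527*(1-8/32) = 395.3 MPa

395.3 MPa


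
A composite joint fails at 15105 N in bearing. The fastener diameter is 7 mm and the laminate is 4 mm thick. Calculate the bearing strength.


sigma_br = F/(d*h) = 15105/(7*4) = 539.5 MPa

539.5 MPa


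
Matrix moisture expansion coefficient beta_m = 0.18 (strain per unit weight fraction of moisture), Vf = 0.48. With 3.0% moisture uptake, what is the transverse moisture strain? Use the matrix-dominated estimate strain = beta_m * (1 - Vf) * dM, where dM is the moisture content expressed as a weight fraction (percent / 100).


dM = 3.0/100 = 0.03
strain = beta_m * (1-Vf) * dM = 0.18 * 0.52 * 0.03 = 0.002808

0.002808


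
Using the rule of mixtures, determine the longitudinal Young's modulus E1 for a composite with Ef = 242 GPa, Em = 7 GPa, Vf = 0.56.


E1 = Ef*Vf + Em*(1-Vf) = 242*0.56 + 7*0.44 = 138.6 GPa

138.6 GPa


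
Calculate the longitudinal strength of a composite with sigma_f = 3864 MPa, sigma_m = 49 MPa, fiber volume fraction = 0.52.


sigma_1 = sigma_f*Vf + sigma_m*(1-Vf) = 3864*0.52 + 49*0.48 = 2032.8 MPa

2032.8 MPa


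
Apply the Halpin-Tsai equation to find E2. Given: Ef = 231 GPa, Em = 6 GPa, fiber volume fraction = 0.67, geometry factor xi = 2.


eta = (Ef/Em - 1)/(Ef/Em + xi) = (38.5 - 1)/(38.5 + 2) = 0.9259
E2 = Em*(1+xi*eta*Vf)/(1-eta*Vf) = 35.41 GPa

35.41 GPa


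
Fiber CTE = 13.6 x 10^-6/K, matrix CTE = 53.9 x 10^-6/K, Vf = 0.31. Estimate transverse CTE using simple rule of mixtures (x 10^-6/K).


alpha_2 = alpha_f*Vf + alpha_m*(1-Vf) = 13.6*0.31 + 53.9*0.69 = 41.4 x 10^-6/K

41.4 x 10^-6/K


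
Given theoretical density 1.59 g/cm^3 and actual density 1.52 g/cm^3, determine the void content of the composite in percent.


Void% = (rho_theo - rho_actual)/rho_theo * 100 = (1.59 - 1.52)/1.59 * 100 = 4.4%

4.4%


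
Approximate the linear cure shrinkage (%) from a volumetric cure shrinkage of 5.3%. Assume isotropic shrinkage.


Linear shrinkage ≈ vol_shrink/3 = 5.3/3 = 1.767%

1.767%


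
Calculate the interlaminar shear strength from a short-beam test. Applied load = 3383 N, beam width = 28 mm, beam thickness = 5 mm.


ILSS = 3F/(4bh) = 3*3383/(4*28*5) = 18.12 MPa

18.12 MPa


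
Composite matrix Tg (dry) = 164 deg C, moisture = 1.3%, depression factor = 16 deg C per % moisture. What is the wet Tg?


Tg_wet = Tg_dry - k*moisture = 164 - 16*1.3 = 143.2 deg C

143.2 deg C


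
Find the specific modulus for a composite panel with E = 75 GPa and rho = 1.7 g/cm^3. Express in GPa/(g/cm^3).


Specific stiffness = E/rho = 75/1.7 = 44.1 GPa/(g/cm^3)

44.1 GPa/(g/cm^3)


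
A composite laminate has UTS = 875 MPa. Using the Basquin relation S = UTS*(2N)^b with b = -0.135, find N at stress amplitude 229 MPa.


N = 0.5 * (S/UTS)^(1/b) = 0.5 * (229/875)^(1/-0.135) = 10265.0109 cycles

10265.0109 cycles


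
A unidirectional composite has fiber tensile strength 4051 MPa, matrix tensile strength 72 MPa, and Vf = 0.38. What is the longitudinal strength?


sigma_1 = sigma_f*Vf + sigma_m*(1-Vf) = 4051*0.38 + 72*0.62 = 1584.0 MPa

1584.0 MPa


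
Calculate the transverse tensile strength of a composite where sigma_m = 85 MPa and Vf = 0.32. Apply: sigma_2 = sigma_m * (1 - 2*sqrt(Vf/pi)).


factor = 1 - 2*sqrt(0.32/pi) = 0.3617
sigma_2 = 85 * 0.3617 = 30.74 MPa

30.74 MPa


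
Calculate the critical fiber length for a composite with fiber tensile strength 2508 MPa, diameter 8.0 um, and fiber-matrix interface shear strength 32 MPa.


Lc = sigma_f * d / (2 * tau_i) = 2508 * 8.0 / (2 * 32) = 313.5 um

313.5 um


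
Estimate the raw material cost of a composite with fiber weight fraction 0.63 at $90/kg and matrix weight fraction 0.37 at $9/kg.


Cost = cost_f*Wf + cost_m*Wm = 90*0.63 + 9*0.37 = $60.03/kg

$60.03/kg


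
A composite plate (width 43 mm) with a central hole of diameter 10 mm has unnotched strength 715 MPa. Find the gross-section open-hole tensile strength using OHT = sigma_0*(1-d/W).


OHT = sigma_0*(1-d/W) = 715*(1-10/43) = 548.7 MPa

548.7 MPa


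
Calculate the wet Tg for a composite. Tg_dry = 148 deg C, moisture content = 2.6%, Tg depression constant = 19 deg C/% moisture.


Tg_wet = Tg_dry - k*moisture = 148 - 19*2.6 = 98.6 deg C

98.6 deg C


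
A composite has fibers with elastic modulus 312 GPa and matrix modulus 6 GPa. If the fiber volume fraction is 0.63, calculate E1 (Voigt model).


E1 = Ef*Vf + Em*(1-Vf) = 312*0.63 + 6*0.37 = 198.78 GPa

198.78 GPa


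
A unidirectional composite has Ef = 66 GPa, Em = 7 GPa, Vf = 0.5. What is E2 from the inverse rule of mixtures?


1/E2 = Vf/Ef + (1-Vf)/Em = 0.5/66 + 0.5/7
E2 = 12.66 GPa

12.66 GPa


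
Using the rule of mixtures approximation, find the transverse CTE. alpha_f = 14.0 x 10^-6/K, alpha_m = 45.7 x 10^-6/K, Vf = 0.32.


alpha_2 = alpha_f*Vf + alpha_m*(1-Vf) = 14.0*0.32 + 45.7*0.68 = 35.6 x 10^-6/K

35.6 x 10^-6/K


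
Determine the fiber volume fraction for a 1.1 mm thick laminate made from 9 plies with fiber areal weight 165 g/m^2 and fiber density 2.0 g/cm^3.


Vf = n * FAW / (rho_f * h * 1000) = 9 * 165 / (2.0 * 1.1 * 1000) = 0.675

0.675


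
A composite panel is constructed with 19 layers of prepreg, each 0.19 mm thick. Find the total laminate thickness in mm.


h = n * t_ply = 19 * 0.19 = 3.61 mm

3.61 mm


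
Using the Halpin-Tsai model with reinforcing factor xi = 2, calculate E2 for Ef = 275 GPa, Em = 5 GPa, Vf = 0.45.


eta = (Ef/Em - 1)/(Ef/Em + xi) = (55.0 - 1)/(55.0 + 2) = 0.9474
E2 = Em*(1+xi*eta*Vf)/(1-eta*Vf) = 16.15 GPa

16.15 GPa


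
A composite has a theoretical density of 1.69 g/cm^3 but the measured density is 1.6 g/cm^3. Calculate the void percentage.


Void% = (rho_theo - rho_actual)/rho_theo * 100 = (1.69 - 1.6)/1.69 * 100 = 5.33%

5.33%


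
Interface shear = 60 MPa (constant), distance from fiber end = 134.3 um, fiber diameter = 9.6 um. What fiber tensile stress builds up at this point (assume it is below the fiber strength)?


Force balance: sigma_f * (pi*d^2/4) = tau * (pi*d) * x  ->  sigma_f = 4 * tau * x / d
sigma_f = 4 * 60 * 134.3 / 9.6 = 3357.5 MPa

3357.5 MPa


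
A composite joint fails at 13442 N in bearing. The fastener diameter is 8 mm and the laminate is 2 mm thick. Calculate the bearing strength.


sigma_br = F/(d*h) = 13442/(8*2) = 840.1 MPa

840.1 MPa


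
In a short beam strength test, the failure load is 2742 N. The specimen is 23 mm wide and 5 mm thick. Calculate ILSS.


ILSS = 3F/(4bh) = 3*2742/(4*23*5) = 17.88 MPa

17.88 MPa


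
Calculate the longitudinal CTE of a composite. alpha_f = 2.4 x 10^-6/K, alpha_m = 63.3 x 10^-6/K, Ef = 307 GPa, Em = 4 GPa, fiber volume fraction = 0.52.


E1 = Ef*Vf + Em*(1-Vf) = 161.56
alpha_1 = (alpha_f*Ef*Vf + alpha_m*Em*(1-Vf))/E1 = 3.12 x 10^-6/K

3.12 x 10^-6/K


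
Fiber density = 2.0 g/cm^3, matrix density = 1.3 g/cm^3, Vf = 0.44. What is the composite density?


rho_c = rho_f*Vf + rho_m*(1-Vf) = 2.0*0.44 + 1.3*0.56 = 1.608 g/cm^3

1.608 g/cm^3


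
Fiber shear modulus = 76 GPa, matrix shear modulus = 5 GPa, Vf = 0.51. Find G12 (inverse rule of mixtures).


1/G12 = Vf/Gf + (1-Vf)/Gm = 0.51/76 + 0.49/5
G12 = 9.55 GPa

9.55 GPa


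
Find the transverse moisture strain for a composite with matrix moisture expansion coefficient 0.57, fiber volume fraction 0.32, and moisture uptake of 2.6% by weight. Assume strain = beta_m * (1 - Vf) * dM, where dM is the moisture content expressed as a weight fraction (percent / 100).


dM = 2.6/100 = 0.026
strain = beta_m * (1-Vf) * dM = 0.57 * 0.68 * 0.026 = 0.0100776

0.0100776


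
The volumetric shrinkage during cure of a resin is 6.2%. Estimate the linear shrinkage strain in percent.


Linear shrinkage ≈ vol_shrink/3 = 6.2/3 = 2.067%

2.067%


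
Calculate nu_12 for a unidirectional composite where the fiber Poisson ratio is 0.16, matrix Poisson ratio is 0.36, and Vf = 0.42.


nu_12 = nu_f*Vf + nu_m*(1-Vf) = 0.16*0.42 + 0.36*0.58 = 0.276

0.276


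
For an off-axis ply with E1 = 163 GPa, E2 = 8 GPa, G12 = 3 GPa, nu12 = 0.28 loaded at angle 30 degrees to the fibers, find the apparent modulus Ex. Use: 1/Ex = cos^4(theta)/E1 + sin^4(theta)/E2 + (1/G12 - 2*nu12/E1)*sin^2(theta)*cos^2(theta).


cos^4(30) = 0.5625, sin^4(30) = 0.0625, sin^2(30)*cos^2(30) = 0.1875
1/G12 - 2*nu12/E1 = 1/3 - 2*0.28/163 = 0.329898 GPa^-1
1/Ex = 0.5625/163 + 0.0625/8 + 0.329898*0.1875 = 0.0731192 GPa^-1
Ex = 13.68 GPa

13.68 GPa


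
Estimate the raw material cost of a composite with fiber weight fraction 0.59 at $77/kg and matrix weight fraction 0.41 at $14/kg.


Cost = cost_f*Wf + cost_m*Wm = 77*0.59 + 14*0.41 = $51.17/kg

$51.17/kg


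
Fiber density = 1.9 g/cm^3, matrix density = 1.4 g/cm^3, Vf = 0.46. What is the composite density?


rho_c = rho_f*Vf + rho_m*(1-Vf) = 1.9*0.46 + 1.4*0.54 = 1.63 g/cm^3

1.63 g/cm^3


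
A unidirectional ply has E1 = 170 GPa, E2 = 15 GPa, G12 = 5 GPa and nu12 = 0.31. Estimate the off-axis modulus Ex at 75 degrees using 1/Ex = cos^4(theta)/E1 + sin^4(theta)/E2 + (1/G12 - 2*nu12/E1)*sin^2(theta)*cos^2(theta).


cos^4(75) = 0.004487, sin^4(75) = 0.870513, sin^2(75)*cos^2(75) = 0.0625
1/G12 - 2*nu12/E1 = 1/5 - 2*0.31/170 = 0.196353 GPa^-1
1/Ex = 0.004487/170 + 0.870513/15 + 0.196353*0.0625 = 0.0703326 GPa^-1
Ex = 14.22 GPa

14.22 GPa


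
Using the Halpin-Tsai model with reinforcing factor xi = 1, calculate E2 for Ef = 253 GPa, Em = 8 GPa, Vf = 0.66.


eta = (Ef/Em - 1)/(Ef/Em + xi) = (31.625 - 1)/(31.625 + 1) = 0.9387
E2 = Em*(1+xi*eta*Vf)/(1-eta*Vf) = 34.05 GPa

34.05 GPa


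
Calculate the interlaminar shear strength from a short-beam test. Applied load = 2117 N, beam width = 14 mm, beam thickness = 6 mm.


ILSS = 3F/(4bh) = 3*2117/(4*14*6) = 18.9 MPa

18.9 MPa


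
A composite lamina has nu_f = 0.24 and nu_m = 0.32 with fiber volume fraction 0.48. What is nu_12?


nu_12 = nu_f*Vf + nu_m*(1-Vf) = 0.24*0.48 + 0.32*0.52 = 0.2816

0.2816


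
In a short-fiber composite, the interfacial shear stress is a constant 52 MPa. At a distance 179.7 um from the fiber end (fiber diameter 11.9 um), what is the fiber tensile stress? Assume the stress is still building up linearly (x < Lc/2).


Force balance: sigma_f * (pi*d^2/4) = tau * (pi*d) * x  ->  sigma_f = 4 * tau * x / d
sigma_f = 4 * 52 * 179.7 / 11.9 = 3141.0 MPa

3141.0 MPa


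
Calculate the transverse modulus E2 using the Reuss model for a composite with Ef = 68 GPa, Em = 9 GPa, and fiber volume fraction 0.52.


1/E2 = Vf/Ef + (1-Vf)/Em = 0.52/68 + 0.48/9
E2 = 16.4 GPa

16.4 GPa


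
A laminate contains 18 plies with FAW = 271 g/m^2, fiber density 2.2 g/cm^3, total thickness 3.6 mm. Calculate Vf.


Vf = n * FAW / (rho_f * h * 1000) = 18 * 271 / (2.2 * 3.6 * 1000) = 0.6159

0.6159


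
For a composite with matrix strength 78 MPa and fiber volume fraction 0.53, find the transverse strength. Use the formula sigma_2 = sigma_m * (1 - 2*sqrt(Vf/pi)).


factor = 1 - 2*sqrt(0.53/pi) = 0.1785
sigma_2 = 78 * 0.1785 = 13.93 MPa

13.93 MPa


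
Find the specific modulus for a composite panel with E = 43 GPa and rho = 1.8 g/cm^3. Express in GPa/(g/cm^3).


Specific stiffness = E/rho = 43/1.8 = 23.9 GPa/(g/cm^3)

23.9 GPa/(g/cm^3)


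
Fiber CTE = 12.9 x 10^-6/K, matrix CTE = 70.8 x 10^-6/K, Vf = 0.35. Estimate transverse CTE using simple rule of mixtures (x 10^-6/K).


alpha_2 = alpha_f*Vf + alpha_m*(1-Vf) = 12.9*0.35 + 70.8*0.65 = 50.5 x 10^-6/K

50.5 x 10^-6/K


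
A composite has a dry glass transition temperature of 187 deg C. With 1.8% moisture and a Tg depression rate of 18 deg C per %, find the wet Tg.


Tg_wet = Tg_dry - k*moisture = 187 - 18*1.8 = 154.6 deg C

154.6 deg C


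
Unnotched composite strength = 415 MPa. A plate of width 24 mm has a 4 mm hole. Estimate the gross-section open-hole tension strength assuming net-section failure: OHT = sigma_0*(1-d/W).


OHT = sigma_0*(1-d/W) = 415*(1-4/24) = 345.8 MPa

345.8 MPa


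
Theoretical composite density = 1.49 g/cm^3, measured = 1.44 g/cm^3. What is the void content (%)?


Void% = (rho_theo - rho_actual)/rho_theo * 100 = (1.49 - 1.44)/1.49 * 100 = 3.36%

3.36%


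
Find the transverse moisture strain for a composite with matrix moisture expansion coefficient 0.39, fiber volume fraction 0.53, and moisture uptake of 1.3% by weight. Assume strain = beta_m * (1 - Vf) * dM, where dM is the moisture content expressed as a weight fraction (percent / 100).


dM = 1.3/100 = 0.013
strain = beta_m * (1-Vf) * dM = 0.39 * 0.47 * 0.013 = 0.0023829

0.0023829


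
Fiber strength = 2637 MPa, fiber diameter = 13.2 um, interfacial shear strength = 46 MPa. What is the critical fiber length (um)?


Lc = sigma_f * d / (2 * tau_i) = 2637 * 13.2 / (2 * 46) = 378.4 um

378.4 um


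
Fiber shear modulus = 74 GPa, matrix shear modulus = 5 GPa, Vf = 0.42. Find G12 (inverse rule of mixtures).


1/G12 = Vf/Gf + (1-Vf)/Gm = 0.42/74 + 0.58/5
G12 = 8.22 GPa

8.22 GPa


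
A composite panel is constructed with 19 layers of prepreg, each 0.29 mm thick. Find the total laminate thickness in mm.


h = n * t_ply = 19 * 0.29 = 5.51 mm

5.51 mm


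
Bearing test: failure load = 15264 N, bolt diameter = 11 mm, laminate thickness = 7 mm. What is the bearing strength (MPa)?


sigma_br = F/(d*h) = 15264/(11*7) = 198.2 MPa

198.2 MPa


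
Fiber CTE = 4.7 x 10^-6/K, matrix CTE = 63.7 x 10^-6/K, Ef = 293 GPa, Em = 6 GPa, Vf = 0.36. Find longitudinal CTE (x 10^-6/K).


E1 = Ef*Vf + Em*(1-Vf) = 109.32
alpha_1 = (alpha_f*Ef*Vf + alpha_m*Em*(1-Vf))/E1 = 6.77 x 10^-6/K

6.77 x 10^-6/K


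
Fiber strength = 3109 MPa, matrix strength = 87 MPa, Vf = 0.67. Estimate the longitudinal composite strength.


sigma_1 = sigma_f*Vf + sigma_m*(1-Vf) = 3109*0.67 + 87*0.33 = 2111.7 MPa

2111.7 MPa


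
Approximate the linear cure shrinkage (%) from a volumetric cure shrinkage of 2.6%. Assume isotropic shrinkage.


Linear shrinkage ≈ vol_shrink/3 = 2.6/3 = 0.867%

0.867%


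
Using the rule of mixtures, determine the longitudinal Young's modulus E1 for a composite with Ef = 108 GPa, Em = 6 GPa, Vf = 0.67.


E1 = Ef*Vf + Em*(1-Vf) = 108*0.67 + 6*0.33 = 74.34 GPa

74.34 GPa


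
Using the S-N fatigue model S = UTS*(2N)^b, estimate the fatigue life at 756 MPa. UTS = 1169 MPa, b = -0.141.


N = 0.5 * (S/UTS)^(1/b) = 0.5 * (756/1169)^(1/-0.141) = 11.0020 cycles

11.0020 cycles


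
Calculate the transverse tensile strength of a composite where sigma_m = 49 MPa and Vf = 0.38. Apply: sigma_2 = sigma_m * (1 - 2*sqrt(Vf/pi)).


factor = 1 - 2*sqrt(0.38/pi) = 0.3044
sigma_2 = 49 * 0.3044 = 14.92 MPa

14.92 MPa


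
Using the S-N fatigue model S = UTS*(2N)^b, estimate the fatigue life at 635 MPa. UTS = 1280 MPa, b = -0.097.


N = 0.5 * (S/UTS)^(1/b) = 0.5 * (635/1280)^(1/-0.097) = 687.8409 cycles

687.8409 cycles


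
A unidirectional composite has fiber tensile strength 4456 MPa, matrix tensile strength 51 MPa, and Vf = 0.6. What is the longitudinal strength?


sigma_1 = sigma_f*Vf + sigma_m*(1-Vf) = 4456*0.6 + 51*0.4 = 2694.0 MPa

2694.0 MPa


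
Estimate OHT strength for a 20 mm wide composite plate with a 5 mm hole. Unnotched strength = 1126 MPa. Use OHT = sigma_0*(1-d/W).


OHT = sigma_0*(1-d/W) = 1126*(1-5/20) = 844.5 MPa

844.5 MPa


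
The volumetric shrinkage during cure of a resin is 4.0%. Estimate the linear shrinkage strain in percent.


Linear shrinkage ≈ vol_shrink/3 = 4.0/3 = 1.333%

1.333%


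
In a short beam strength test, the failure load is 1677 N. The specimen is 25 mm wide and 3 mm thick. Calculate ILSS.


ILSS = 3F/(4bh) = 3*1677/(4*25*3) = 16.77 MPa

16.77 MPa


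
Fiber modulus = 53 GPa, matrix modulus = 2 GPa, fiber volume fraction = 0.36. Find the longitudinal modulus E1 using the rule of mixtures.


E1 = Ef*Vf + Em*(1-Vf) = 53*0.36 + 2*0.64 = 20.36 GPa

20.36 GPa


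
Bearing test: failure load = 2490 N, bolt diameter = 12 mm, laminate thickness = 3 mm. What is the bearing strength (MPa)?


sigma_br = F/(d*h) = 2490/(12*3) = 69.2 MPa

69.2 MPa


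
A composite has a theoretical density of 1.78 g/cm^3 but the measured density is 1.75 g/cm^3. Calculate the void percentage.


Void% = (rho_theo - rho_actual)/rho_theo * 100 = (1.78 - 1.75)/1.78 * 100 = 1.69%

1.69%
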